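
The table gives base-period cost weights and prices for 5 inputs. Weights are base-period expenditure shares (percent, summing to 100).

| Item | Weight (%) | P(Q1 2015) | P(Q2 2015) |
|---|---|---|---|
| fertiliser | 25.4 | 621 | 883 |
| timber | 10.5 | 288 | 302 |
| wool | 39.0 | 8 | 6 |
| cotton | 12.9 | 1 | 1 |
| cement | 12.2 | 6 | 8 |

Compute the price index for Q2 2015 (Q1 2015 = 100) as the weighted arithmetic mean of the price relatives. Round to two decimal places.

fertiliser: 25.4 × (883/621) = 25.4 × 1.421900 = 36.1163
timber: 10.5 × (302/288) = 10.5 × 1.048611 = 11.0104
wool: 39.0 × (6/8) = 39.0 × 0.750000 = 29.2500
cotton: 12.9 × (1/1) = 12.9 × 1.000000 = 12.9000
cement: 12.2 × (8/6) = 12.2 × 1.333333 = 16.2667
Index = Σ wᵢ·(p₁ᵢ/p₀ᵢ) = 36.1163 + 11.0104 + 29.2500 + 12.9000 + 16.2667 = 105.5433

105.54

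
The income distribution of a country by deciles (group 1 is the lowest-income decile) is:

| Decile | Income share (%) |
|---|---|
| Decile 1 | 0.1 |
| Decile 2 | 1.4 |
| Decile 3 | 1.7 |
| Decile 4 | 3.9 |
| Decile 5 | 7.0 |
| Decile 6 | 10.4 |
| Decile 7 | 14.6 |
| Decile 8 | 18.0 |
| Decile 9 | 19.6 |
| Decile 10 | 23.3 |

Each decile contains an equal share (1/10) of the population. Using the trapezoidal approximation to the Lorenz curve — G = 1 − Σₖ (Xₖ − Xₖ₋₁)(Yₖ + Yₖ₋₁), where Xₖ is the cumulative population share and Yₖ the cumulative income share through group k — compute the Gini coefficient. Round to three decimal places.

0.453

Cumulative income shares Yₖ: 0.0010, 0.0150, 0.0320, 0.0710, 0.1410, 0.2450, 0.3910, 0.5710, 0.7670, 1.0000
Σ (Xₖ−Xₖ₋₁)(Yₖ+Yₖ₋₁) = (1/10)(0.0010+0.0000) + (1/10)(0.0150+0.0010) + (1/10)(0.0320+0.0150) + (1/10)(0.0710+0.0320) + (1/10)(0.1410+0.0710) + (1/10)(0.2450+0.1410) + (1/10)(0.3910+0.2450) + (1/10)(0.5710+0.3910) + (1/10)(0.7670+0.5710) + (1/10)(1.0000+0.7670)
  = 0.0001 + 0.0016 + 0.0047 + 0.0103 + 0.0212 + 0.0386 + 0.0636 + 0.0962 + 0.1338 + 0.1767 = 0.5468
G = 1 − 0.5468 = 0.4532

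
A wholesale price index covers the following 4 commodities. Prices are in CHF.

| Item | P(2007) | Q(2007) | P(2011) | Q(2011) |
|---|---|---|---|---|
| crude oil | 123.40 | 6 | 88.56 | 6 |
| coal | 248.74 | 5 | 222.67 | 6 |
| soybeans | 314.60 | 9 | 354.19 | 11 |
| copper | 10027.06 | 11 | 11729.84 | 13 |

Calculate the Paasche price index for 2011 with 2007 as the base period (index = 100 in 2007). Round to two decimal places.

116.32

Paasche price index uses current-period quantities as weights.
ΣP(2011)·Q(2011) = 88.56×6 + 222.67×6 + 354.19×11 + 11729.84×13 = 531.36 + 1336.02 + 3896.09 + 152487.92 = 158251.39
ΣP(2007)·Q(2011) = 123.40×6 + 248.74×6 + 314.60×11 + 10027.06×13 = 740.4 + 1492.44 + 3460.6 + 130351.78 = 136045.22
Index = 158251.39 / 136045.22 × 100 = 116.3226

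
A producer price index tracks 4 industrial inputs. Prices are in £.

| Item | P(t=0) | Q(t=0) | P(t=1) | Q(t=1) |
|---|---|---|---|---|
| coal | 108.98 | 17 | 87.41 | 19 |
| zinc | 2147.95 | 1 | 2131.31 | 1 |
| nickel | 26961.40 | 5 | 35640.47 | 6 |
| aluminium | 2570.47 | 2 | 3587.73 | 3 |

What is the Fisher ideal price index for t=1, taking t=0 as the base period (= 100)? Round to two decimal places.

131.39

Laspeyres component (base-period weights):
ΣP(t=1)Q(t=0) = 87.41×17 + 2131.31×1 + 35640.47×5 + 3587.73×2 = 1485.97 + 2131.31 + 178202.35 + 7175.46 = 188995.09
ΣP(t=0)Q(t=0) = 108.98×17 + 2147.95×1 + 26961.40×5 + 2570.47×2 = 1852.66 + 2147.95 + 134807 + 5140.94 = 143948.55
L = 188995.09 / 143948.55 × 100 = 131.2935
Paasche component (current-period weights):
ΣP(t=1)Q(t=1) = 87.41×19 + 2131.31×1 + 35640.47×6 + 3587.73×3 = 1660.79 + 2131.31 + 213842.82 + 10763.19 = 228398.11
ΣP(t=0)Q(t=1) = 108.98×19 + 2147.95×1 + 26961.40×6 + 2570.47×3 = 2070.62 + 2147.95 + 161768.4 + 7711.41 = 173698.38
P = 228398.11 / 173698.38 × 100 = 131.4912
Fisher = √(L × P) = √(131.2935 × 131.4912) = 131.3923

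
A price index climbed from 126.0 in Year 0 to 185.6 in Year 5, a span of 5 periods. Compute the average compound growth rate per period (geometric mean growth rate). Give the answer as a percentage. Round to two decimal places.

Growth factor = (185.6/126.0)^(1/5) = (1.473016)^(1/5) = 1.080542
Growth rate = 1.080542 − 1 = 0.080542 = 8.0542%

8.05%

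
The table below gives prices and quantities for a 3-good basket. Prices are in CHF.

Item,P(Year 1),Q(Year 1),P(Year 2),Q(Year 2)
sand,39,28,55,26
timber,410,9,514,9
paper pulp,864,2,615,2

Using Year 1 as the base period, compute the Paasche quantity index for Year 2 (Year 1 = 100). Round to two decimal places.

Paasche quantity index uses current-period prices as weights.
ΣP(Year 2)·Q(Year 2) = 55×26 + 514×9 + 615×2 = 1430 + 4626 + 1230 = 7286
ΣP(Year 2)·Q(Year 1) = 55×28 + 514×9 + 615×2 = 1540 + 4626 + 1230 = 7396
Index = 7286 / 7396 × 100 = 98.5127

98.51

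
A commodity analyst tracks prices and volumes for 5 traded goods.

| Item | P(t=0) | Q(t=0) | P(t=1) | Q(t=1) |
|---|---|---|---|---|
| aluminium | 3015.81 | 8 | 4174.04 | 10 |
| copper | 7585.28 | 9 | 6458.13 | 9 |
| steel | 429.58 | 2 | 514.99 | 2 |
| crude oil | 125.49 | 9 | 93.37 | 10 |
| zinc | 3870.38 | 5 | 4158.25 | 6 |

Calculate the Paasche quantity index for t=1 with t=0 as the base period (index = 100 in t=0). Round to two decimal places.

Paasche quantity index uses current-period prices as weights.
ΣP(t=1)·Q(t=1) = 4174.04×10 + 6458.13×9 + 514.99×2 + 93.37×10 + 4158.25×6 = 41740.4 + 58123.17 + 1029.98 + 933.7 + 24949.5 = 126776.75
ΣP(t=1)·Q(t=0) = 4174.04×8 + 6458.13×9 + 514.99×2 + 93.37×9 + 4158.25×5 = 33392.32 + 58123.17 + 1029.98 + 840.33 + 20791.25 = 114177.05
Index = 126776.75 / 114177.05 × 100 = 111.0352

111.04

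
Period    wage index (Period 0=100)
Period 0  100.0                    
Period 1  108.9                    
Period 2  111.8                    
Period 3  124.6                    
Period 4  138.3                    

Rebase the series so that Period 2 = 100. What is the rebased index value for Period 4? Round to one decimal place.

Rebased(Period 4) = 138.3 / 111.8 × 100 = 123.7030

123.7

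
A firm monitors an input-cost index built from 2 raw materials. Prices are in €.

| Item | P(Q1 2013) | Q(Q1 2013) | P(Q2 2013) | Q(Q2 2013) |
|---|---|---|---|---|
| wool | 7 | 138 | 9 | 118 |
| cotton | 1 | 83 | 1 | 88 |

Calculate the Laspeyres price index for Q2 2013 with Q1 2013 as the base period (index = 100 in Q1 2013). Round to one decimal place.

126.3

Laspeyres price index uses base-period quantities as weights.
ΣP(Q2 2013)·Q(Q1 2013) = 9×138 + 1×83 = 1242 + 83 = 1325
ΣP(Q1 2013)·Q(Q1 2013) = 7×138 + 1×83 = 966 + 83 = 1049
Index = 1325 / 1049 × 100 = 126.3108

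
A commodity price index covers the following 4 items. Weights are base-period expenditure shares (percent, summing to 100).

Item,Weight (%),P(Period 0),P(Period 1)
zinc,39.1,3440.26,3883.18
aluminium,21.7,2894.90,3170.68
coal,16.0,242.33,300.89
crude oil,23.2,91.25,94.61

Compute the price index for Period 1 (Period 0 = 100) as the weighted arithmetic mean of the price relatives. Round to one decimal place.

zinc: 39.1 × (3883.18/3440.26) = 39.1 × 1.128746 = 44.1340
aluminium: 21.7 × (3170.68/2894.90) = 21.7 × 1.095264 = 23.7672
coal: 16.0 × (300.89/242.33) = 16.0 × 1.241654 = 19.8665
crude oil: 23.2 × (94.61/91.25) = 23.2 × 1.036822 = 24.0543
Index = Σ wᵢ·(p₁ᵢ/p₀ᵢ) = 44.1340 + 23.7672 + 19.8665 + 24.0543 = 111.8219

111.8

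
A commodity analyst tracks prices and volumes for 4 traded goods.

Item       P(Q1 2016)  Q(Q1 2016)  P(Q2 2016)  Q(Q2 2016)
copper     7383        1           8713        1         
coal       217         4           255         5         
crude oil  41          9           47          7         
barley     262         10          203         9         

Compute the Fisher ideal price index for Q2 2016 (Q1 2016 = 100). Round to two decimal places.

Laspeyres component (base-period weights):
ΣP(Q2 2016)Q(Q1 2016) = 8713×1 + 255×4 + 47×9 + 203×10 = 8713 + 1020 + 423 + 2030 = 12186
ΣP(Q1 2016)Q(Q1 2016) = 7383×1 + 217×4 + 41×9 + 262×10 = 7383 + 868 + 369 + 2620 = 11240
L = 12186 / 11240 × 100 = 108.4164
Paasche component (current-period weights):
ΣP(Q2 2016)Q(Q2 2016) = 8713×1 + 255×5 + 47×7 + 203×9 = 8713 + 1275 + 329 + 1827 = 12144
ΣP(Q1 2016)Q(Q2 2016) = 7383×1 + 217×5 + 41×7 + 262×9 = 7383 + 1085 + 287 + 2358 = 11113
P = 12144 / 11113 × 100 = 109.2774
Fisher = √(L × P) = √(108.4164 × 109.2774) = 108.8460

108.85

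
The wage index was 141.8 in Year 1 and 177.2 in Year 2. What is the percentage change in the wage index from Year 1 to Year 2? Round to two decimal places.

Change = (177.2 − 141.8) / 141.8 × 100
       = 35.4 / 141.8 × 100 = 24.9647%

24.96%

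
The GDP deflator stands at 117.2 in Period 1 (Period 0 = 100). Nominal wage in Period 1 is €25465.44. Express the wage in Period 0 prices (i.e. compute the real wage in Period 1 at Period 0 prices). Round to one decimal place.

Real = Nominal ÷ (Index/100) = 25465.44 ÷ (117.2/100)
     = 25465.44 ÷ 1.172 = 21728.1911

21728.2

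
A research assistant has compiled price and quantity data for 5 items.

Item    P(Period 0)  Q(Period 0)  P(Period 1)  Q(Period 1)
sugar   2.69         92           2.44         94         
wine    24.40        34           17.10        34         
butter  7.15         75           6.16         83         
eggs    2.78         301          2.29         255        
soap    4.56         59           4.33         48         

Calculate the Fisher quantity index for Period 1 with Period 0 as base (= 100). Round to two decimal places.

95.64

Laspeyres component (base-period weights):
ΣP(Period 0)Q(Period 1) = 2.69×94 + 24.40×34 + 7.15×83 + 2.78×255 + 4.56×48 = 252.86 + 829.6 + 593.45 + 708.9 + 218.88 = 2603.69
ΣP(Period 0)Q(Period 0) = 2.69×92 + 24.40×34 + 7.15×75 + 2.78×301 + 4.56×59 = 247.48 + 829.6 + 536.25 + 836.78 + 269.04 = 2719.15
L = 2603.69 / 2719.15 × 100 = 95.7538
Paasche component (current-period weights):
ΣP(Period 1)Q(Period 1) = 2.44×94 + 17.10×34 + 6.16×83 + 2.29×255 + 4.33×48 = 229.36 + 581.4 + 511.28 + 583.95 + 207.84 = 2113.83
ΣP(Period 1)Q(Period 0) = 2.44×92 + 17.10×34 + 6.16×75 + 2.29×301 + 4.33×59 = 224.48 + 581.4 + 462 + 689.29 + 255.47 = 2212.64
P = 2113.83 / 2212.64 × 100 = 95.5343
Fisher = √(L × P) = √(95.7538 × 95.5343) = 95.6440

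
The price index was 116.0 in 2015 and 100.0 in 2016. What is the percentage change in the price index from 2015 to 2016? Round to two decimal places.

-13.79%

Change = (100.0 − 116.0) / 116.0 × 100
       = -16.0 / 116.0 × 100 = -13.7931%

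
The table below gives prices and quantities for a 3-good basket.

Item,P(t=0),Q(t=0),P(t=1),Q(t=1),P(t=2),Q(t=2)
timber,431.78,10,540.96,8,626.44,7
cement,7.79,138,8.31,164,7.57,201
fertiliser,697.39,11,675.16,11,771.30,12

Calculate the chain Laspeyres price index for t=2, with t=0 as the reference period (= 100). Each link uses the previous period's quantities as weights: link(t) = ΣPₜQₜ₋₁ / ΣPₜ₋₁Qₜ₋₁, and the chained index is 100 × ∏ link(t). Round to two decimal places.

Link t=0→t=1:
ΣP(t=1)Q(t=0) = 540.96×10 + 8.31×138 + 675.16×11 = 5409.6 + 1146.78 + 7426.76 = 13983.14
ΣP(t=0)Q(t=0) = 431.78×10 + 7.79×138 + 697.39×11 = 4317.8 + 1075.02 + 7671.29 = 13064.11
link = 13983.14/13064.11 = 1.070348
Link t=1→t=2:
ΣP(t=2)Q(t=1) = 626.44×8 + 7.57×164 + 771.30×11 = 5011.52 + 1241.48 + 8484.3 = 14737.3
ΣP(t=1)Q(t=1) = 540.96×8 + 8.31×164 + 675.16×11 = 4327.68 + 1362.84 + 7426.76 = 13117.28
link = 14737.3/13117.28 = 1.123503
Chained index = 100 × 1.070348 × 1.123503 = 120.2539

120.25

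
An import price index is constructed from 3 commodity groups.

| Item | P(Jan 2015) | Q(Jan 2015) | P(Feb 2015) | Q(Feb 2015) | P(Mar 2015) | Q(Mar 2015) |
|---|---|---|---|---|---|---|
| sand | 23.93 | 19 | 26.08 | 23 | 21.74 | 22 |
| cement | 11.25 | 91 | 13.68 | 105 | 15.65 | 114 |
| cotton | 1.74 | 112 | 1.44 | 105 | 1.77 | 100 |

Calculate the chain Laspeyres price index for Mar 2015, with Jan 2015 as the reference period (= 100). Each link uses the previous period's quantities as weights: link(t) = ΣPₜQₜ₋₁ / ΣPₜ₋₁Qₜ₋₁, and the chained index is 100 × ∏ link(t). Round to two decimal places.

121.01

Link Jan 2015→Feb 2015:
ΣP(Feb 2015)Q(Jan 2015) = 26.08×19 + 13.68×91 + 1.44×112 = 495.52 + 1244.88 + 161.28 = 1901.68
ΣP(Jan 2015)Q(Jan 2015) = 23.93×19 + 11.25×91 + 1.74×112 = 454.67 + 1023.75 + 194.88 = 1673.3
link = 1901.68/1673.3 = 1.136485
Link Feb 2015→Mar 2015:
ΣP(Mar 2015)Q(Feb 2015) = 21.74×23 + 15.65×105 + 1.77×105 = 500.02 + 1643.25 + 185.85 = 2329.12
ΣP(Feb 2015)Q(Feb 2015) = 26.08×23 + 13.68×105 + 1.44×105 = 599.84 + 1436.4 + 151.2 = 2187.44
link = 2329.12/2187.44 = 1.064770
Chained index = 100 × 1.136485 × 1.064770 = 121.0095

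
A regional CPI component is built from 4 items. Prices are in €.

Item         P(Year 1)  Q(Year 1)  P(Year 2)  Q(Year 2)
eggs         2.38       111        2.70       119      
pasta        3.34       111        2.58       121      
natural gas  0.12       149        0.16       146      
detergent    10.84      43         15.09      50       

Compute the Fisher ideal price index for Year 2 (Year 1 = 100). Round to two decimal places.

112.84

Laspeyres component (base-period weights):
ΣP(Year 2)Q(Year 1) = 2.70×111 + 2.58×111 + 0.16×149 + 15.09×43 = 299.7 + 286.38 + 23.84 + 648.87 = 1258.79
ΣP(Year 1)Q(Year 1) = 2.38×111 + 3.34×111 + 0.12×149 + 10.84×43 = 264.18 + 370.74 + 17.88 + 466.12 = 1118.92
L = 1258.79 / 1118.92 × 100 = 112.5004
Paasche component (current-period weights):
ΣP(Year 2)Q(Year 2) = 2.70×119 + 2.58×121 + 0.16×146 + 15.09×50 = 321.3 + 312.18 + 23.36 + 754.5 = 1411.34
ΣP(Year 1)Q(Year 2) = 2.38×119 + 3.34×121 + 0.12×146 + 10.84×50 = 283.22 + 404.14 + 17.52 + 542 = 1246.88
P = 1411.34 / 1246.88 × 100 = 113.1897
Fisher = √(L × P) = √(112.5004 × 113.1897) = 112.8446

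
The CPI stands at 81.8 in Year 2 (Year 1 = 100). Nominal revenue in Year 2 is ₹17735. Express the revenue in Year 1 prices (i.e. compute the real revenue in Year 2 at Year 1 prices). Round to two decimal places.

21680.93

Real = Nominal ÷ (Index/100) = 17735 ÷ (81.8/100)
     = 17735 ÷ 0.818 = 21680.9291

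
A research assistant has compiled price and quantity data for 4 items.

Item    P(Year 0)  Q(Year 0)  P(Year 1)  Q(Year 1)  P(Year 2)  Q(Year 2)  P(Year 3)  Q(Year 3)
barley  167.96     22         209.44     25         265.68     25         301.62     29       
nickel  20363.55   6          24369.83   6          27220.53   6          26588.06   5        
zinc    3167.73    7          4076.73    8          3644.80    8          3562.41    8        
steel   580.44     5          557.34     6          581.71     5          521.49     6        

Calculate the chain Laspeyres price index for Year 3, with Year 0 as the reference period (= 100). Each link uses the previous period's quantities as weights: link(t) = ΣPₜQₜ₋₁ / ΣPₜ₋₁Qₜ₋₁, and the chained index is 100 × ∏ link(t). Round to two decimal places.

127.96

Link Year 0→Year 1:
ΣP(Year 1)Q(Year 0) = 209.44×22 + 24369.83×6 + 4076.73×7 + 557.34×5 = 4607.68 + 146218.98 + 28537.11 + 2786.7 = 182150.47
ΣP(Year 0)Q(Year 0) = 167.96×22 + 20363.55×6 + 3167.73×7 + 580.44×5 = 3695.12 + 122181.3 + 22174.11 + 2902.2 = 150952.73
link = 182150.47/150952.73 = 1.206672
Link Year 1→Year 2:
ΣP(Year 2)Q(Year 1) = 265.68×25 + 27220.53×6 + 3644.80×8 + 581.71×6 = 6642 + 163323.18 + 29158.4 + 3490.26 = 202613.84
ΣP(Year 1)Q(Year 1) = 209.44×25 + 24369.83×6 + 4076.73×8 + 557.34×6 = 5236 + 146218.98 + 32613.84 + 3344.04 = 187412.86
link = 202613.84/187412.86 = 1.081110
Link Year 2→Year 3:
ΣP(Year 3)Q(Year 2) = 301.62×25 + 26588.06×6 + 3562.41×8 + 521.49×5 = 7540.5 + 159528.36 + 28499.28 + 2607.45 = 198175.59
ΣP(Year 2)Q(Year 2) = 265.68×25 + 27220.53×6 + 3644.80×8 + 581.71×5 = 6642 + 163323.18 + 29158.4 + 2908.55 = 202032.13
link = 198175.59/202032.13 = 0.980911
Chained index = 100 × 1.206672 × 1.081110 × 0.980911 = 127.9643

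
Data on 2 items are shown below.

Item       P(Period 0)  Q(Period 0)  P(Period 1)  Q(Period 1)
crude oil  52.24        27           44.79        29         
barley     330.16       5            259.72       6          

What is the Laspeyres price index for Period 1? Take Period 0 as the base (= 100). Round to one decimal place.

81.9

Laspeyres price index uses base-period quantities as weights.
ΣP(Period 1)·Q(Period 0) = 44.79×27 + 259.72×5 = 1209.33 + 1298.6 = 2507.93
ΣP(Period 0)·Q(Period 0) = 52.24×27 + 330.16×5 = 1410.48 + 1650.8 = 3061.28
Index = 2507.93 / 3061.28 × 100 = 81.9242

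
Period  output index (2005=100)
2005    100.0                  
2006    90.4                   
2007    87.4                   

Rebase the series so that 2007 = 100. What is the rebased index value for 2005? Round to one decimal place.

114.4

Rebased(2005) = 100.0 / 87.4 × 100 = 114.4165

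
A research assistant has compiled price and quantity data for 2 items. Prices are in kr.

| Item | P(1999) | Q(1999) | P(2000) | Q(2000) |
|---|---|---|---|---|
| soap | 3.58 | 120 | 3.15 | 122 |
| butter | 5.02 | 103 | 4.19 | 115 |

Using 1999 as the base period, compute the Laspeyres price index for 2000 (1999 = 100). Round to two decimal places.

Laspeyres price index uses base-period quantities as weights.
ΣP(2000)·Q(1999) = 3.15×120 + 4.19×103 = 378 + 431.57 = 809.57
ΣP(1999)·Q(1999) = 3.58×120 + 5.02×103 = 429.6 + 517.06 = 946.66
Index = 809.57 / 946.66 × 100 = 85.5186

85.52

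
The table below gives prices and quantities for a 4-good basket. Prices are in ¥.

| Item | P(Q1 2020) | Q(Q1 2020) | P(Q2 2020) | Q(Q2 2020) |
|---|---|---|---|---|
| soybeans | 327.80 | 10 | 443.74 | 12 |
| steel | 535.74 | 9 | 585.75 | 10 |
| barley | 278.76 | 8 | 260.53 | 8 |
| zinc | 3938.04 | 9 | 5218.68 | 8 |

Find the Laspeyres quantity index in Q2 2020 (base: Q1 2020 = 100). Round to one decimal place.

94.0

Laspeyres quantity index uses base-period prices as weights.
ΣP(Q1 2020)·Q(Q2 2020) = 327.80×12 + 535.74×10 + 278.76×8 + 3938.04×8 = 3933.6 + 5357.4 + 2230.08 + 31504.32 = 43025.4
ΣP(Q1 2020)·Q(Q1 2020) = 327.80×10 + 535.74×9 + 278.76×8 + 3938.04×9 = 3278 + 4821.66 + 2230.08 + 35442.36 = 45772.1
Index = 43025.4 / 45772.1 × 100 = 93.9992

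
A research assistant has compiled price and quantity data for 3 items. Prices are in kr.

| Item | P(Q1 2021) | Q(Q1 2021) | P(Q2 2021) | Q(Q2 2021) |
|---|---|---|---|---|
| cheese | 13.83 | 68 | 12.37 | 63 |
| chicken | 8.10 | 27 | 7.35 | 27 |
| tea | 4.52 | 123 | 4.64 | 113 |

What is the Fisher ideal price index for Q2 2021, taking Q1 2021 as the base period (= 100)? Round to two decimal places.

Laspeyres component (base-period weights):
ΣP(Q2 2021)Q(Q1 2021) = 12.37×68 + 7.35×27 + 4.64×123 = 841.16 + 198.45 + 570.72 = 1610.33
ΣP(Q1 2021)Q(Q1 2021) = 13.83×68 + 8.10×27 + 4.52×123 = 940.44 + 218.7 + 555.96 = 1715.1
L = 1610.33 / 1715.1 × 100 = 93.8913
Paasche component (current-period weights):
ΣP(Q2 2021)Q(Q2 2021) = 12.37×63 + 7.35×27 + 4.64×113 = 779.31 + 198.45 + 524.32 = 1502.08
ΣP(Q1 2021)Q(Q2 2021) = 13.83×63 + 8.10×27 + 4.52×113 = 871.29 + 218.7 + 510.76 = 1600.75
P = 1502.08 / 1600.75 × 100 = 93.8360
Fisher = √(L × P) = √(93.8913 × 93.8360) = 93.8637

93.86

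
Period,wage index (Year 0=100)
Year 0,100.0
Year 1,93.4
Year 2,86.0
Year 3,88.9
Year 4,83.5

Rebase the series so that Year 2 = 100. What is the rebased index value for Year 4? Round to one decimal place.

97.1

Rebased(Year 4) = 83.5 / 86.0 × 100 = 97.0930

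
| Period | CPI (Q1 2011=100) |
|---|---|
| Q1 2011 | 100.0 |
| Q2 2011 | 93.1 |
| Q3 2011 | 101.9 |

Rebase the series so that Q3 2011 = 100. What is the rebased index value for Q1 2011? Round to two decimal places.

Rebased(Q1 2011) = 100.0 / 101.9 × 100 = 98.1354

98.14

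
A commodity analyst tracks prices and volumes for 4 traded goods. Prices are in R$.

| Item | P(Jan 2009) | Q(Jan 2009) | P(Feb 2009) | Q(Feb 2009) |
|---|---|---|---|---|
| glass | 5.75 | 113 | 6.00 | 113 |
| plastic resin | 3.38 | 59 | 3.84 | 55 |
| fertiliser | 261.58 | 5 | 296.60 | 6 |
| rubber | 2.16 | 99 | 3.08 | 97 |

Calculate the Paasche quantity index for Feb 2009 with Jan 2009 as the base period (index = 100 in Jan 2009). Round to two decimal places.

Paasche quantity index uses current-period prices as weights.
ΣP(Feb 2009)·Q(Feb 2009) = 6.00×113 + 3.84×55 + 296.60×6 + 3.08×97 = 678 + 211.2 + 1779.6 + 298.76 = 2967.56
ΣP(Feb 2009)·Q(Jan 2009) = 6.00×113 + 3.84×59 + 296.60×5 + 3.08×99 = 678 + 226.56 + 1483 + 304.92 = 2692.48
Index = 2967.56 / 2692.48 × 100 = 110.2166

110.22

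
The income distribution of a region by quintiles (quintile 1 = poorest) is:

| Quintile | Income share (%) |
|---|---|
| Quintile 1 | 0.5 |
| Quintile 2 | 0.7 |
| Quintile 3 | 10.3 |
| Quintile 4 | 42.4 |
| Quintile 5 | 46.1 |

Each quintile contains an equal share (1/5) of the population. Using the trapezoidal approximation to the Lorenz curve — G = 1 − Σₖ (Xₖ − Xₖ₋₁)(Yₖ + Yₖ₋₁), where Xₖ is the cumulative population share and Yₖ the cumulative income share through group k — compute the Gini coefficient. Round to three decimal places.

Cumulative income shares Yₖ: 0.0050, 0.0120, 0.1150, 0.5390, 1.0000
Σ (Xₖ−Xₖ₋₁)(Yₖ+Yₖ₋₁) = (1/5)(0.0050+0.0000) + (1/5)(0.0120+0.0050) + (1/5)(0.1150+0.0120) + (1/5)(0.5390+0.1150) + (1/5)(1.0000+0.5390)
  = 0.0010 + 0.0034 + 0.0254 + 0.1308 + 0.3078 = 0.4684
G = 1 − 0.4684 = 0.5316

0.532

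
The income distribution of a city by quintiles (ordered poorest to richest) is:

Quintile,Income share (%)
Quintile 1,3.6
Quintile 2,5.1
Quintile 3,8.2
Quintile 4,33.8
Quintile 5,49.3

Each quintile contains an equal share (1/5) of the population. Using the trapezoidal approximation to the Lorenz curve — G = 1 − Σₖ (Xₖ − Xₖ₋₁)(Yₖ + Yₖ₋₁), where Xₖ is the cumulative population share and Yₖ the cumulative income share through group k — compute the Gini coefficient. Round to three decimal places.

0.480

Cumulative income shares Yₖ: 0.0360, 0.0870, 0.1690, 0.5070, 1.0000
Σ (Xₖ−Xₖ₋₁)(Yₖ+Yₖ₋₁) = (1/5)(0.0360+0.0000) + (1/5)(0.0870+0.0360) + (1/5)(0.1690+0.0870) + (1/5)(0.5070+0.1690) + (1/5)(1.0000+0.5070)
  = 0.0072 + 0.0246 + 0.0512 + 0.1352 + 0.3014 = 0.5196
G = 1 − 0.5196 = 0.4804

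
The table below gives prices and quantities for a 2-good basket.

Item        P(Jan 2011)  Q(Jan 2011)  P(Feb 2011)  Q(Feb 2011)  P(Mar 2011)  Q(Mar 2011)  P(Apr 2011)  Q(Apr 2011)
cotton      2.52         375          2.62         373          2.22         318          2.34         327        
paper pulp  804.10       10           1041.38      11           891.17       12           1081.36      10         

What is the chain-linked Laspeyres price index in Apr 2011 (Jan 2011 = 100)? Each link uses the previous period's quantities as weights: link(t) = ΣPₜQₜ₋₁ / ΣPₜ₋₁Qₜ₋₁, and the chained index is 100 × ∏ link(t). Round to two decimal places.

130.52

Link Jan 2011→Feb 2011:
ΣP(Feb 2011)Q(Jan 2011) = 2.62×375 + 1041.38×10 = 982.5 + 10413.8 = 11396.3
ΣP(Jan 2011)Q(Jan 2011) = 2.52×375 + 804.10×10 = 945 + 8041 = 8986
link = 11396.3/8986 = 1.268228
Link Feb 2011→Mar 2011:
ΣP(Mar 2011)Q(Feb 2011) = 2.22×373 + 891.17×11 = 828.06 + 9802.87 = 10630.93
ΣP(Feb 2011)Q(Feb 2011) = 2.62×373 + 1041.38×11 = 977.26 + 11455.18 = 12432.44
link = 10630.93/12432.44 = 0.855096
Link Mar 2011→Apr 2011:
ΣP(Apr 2011)Q(Mar 2011) = 2.34×318 + 1081.36×12 = 744.12 + 12976.32 = 13720.44
ΣP(Mar 2011)Q(Mar 2011) = 2.22×318 + 891.17×12 = 705.96 + 10694.04 = 11400
link = 13720.44/11400 = 1.203547
Chained index = 100 × 1.268228 × 0.855096 × 1.203547 = 130.5195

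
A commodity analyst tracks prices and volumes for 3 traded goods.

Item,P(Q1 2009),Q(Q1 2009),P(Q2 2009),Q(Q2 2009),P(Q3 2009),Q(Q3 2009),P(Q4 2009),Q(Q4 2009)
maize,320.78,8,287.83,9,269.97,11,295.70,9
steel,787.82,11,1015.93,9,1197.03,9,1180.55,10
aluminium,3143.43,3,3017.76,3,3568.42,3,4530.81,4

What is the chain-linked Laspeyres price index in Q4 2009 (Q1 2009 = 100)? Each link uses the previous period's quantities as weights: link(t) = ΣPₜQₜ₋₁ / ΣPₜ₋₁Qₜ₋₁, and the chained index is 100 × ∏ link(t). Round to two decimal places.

Link Q1 2009→Q2 2009:
ΣP(Q2 2009)Q(Q1 2009) = 287.83×8 + 1015.93×11 + 3017.76×3 = 2302.64 + 11175.23 + 9053.28 = 22531.15
ΣP(Q1 2009)Q(Q1 2009) = 320.78×8 + 787.82×11 + 3143.43×3 = 2566.24 + 8666.02 + 9430.29 = 20662.55
link = 22531.15/20662.55 = 1.090434
Link Q2 2009→Q3 2009:
ΣP(Q3 2009)Q(Q2 2009) = 269.97×9 + 1197.03×9 + 3568.42×3 = 2429.73 + 10773.27 + 10705.26 = 23908.26
ΣP(Q2 2009)Q(Q2 2009) = 287.83×9 + 1015.93×9 + 3017.76×3 = 2590.47 + 9143.37 + 9053.28 = 20787.12
link = 23908.26/20787.12 = 1.150148
Link Q3 2009→Q4 2009:
ΣP(Q4 2009)Q(Q3 2009) = 295.70×11 + 1180.55×9 + 4530.81×3 = 3252.7 + 10624.95 + 13592.43 = 27470.08
ΣP(Q3 2009)Q(Q3 2009) = 269.97×11 + 1197.03×9 + 3568.42×3 = 2969.67 + 10773.27 + 10705.26 = 24448.2
link = 27470.08/24448.2 = 1.123603
Chained index = 100 × 1.090434 × 1.150148 × 1.123603 = 140.9179

140.92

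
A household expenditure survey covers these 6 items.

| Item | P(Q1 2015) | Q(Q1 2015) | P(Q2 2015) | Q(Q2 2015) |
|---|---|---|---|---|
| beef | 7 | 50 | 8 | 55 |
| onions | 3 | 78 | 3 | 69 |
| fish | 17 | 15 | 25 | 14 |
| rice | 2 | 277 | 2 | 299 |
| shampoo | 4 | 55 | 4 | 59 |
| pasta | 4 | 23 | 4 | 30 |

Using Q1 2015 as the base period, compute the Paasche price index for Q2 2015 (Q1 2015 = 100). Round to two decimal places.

109.36

Paasche price index uses current-period quantities as weights.
ΣP(Q2 2015)·Q(Q2 2015) = 8×55 + 3×69 + 25×14 + 2×299 + 4×59 + 4×30 = 440 + 207 + 350 + 598 + 236 + 120 = 1951
ΣP(Q1 2015)·Q(Q2 2015) = 7×55 + 3×69 + 17×14 + 2×299 + 4×59 + 4×30 = 385 + 207 + 238 + 598 + 236 + 120 = 1784
Index = 1951 / 1784 × 100 = 109.3610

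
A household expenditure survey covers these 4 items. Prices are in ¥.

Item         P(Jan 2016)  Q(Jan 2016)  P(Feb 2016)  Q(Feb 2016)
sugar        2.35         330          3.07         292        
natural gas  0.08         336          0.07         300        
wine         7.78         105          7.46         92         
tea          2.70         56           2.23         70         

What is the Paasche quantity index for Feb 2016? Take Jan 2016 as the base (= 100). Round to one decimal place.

Paasche quantity index uses current-period prices as weights.
ΣP(Feb 2016)·Q(Feb 2016) = 3.07×292 + 0.07×300 + 7.46×92 + 2.23×70 = 896.44 + 21 + 686.32 + 156.1 = 1759.86
ΣP(Feb 2016)·Q(Jan 2016) = 3.07×330 + 0.07×336 + 7.46×105 + 2.23×56 = 1013.1 + 23.52 + 783.3 + 124.88 = 1944.8
Index = 1759.86 / 1944.8 × 100 = 90.4905

90.5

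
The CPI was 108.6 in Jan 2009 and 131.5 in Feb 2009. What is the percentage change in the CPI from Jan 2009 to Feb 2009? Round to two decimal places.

21.09%

Change = (131.5 − 108.6) / 108.6 × 100
       = 22.9 / 108.6 × 100 = 21.0866%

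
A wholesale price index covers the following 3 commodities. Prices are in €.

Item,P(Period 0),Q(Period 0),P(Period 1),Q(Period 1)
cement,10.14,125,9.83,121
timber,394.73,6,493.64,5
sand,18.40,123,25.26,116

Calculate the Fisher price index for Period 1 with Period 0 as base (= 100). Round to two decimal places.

123.59

Laspeyres component (base-period weights):
ΣP(Period 1)Q(Period 0) = 9.83×125 + 493.64×6 + 25.26×123 = 1228.75 + 2961.84 + 3106.98 = 7297.57
ΣP(Period 0)Q(Period 0) = 10.14×125 + 394.73×6 + 18.40×123 = 1267.5 + 2368.38 + 2263.2 = 5899.08
L = 7297.57 / 5899.08 × 100 = 123.7069
Paasche component (current-period weights):
ΣP(Period 1)Q(Period 1) = 9.83×121 + 493.64×5 + 25.26×116 = 1189.43 + 2468.2 + 2930.16 = 6587.79
ΣP(Period 0)Q(Period 1) = 10.14×121 + 394.73×5 + 18.40×116 = 1226.94 + 1973.65 + 2134.4 = 5334.99
P = 6587.79 / 5334.99 × 100 = 123.4827
Fisher = √(L × P) = √(123.7069 × 123.4827) = 123.5948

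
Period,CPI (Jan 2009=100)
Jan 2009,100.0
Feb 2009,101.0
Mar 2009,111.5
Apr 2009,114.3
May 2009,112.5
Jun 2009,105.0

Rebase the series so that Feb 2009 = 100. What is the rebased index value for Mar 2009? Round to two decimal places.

110.40

Rebased(Mar 2009) = 111.5 / 101.0 × 100 = 110.3960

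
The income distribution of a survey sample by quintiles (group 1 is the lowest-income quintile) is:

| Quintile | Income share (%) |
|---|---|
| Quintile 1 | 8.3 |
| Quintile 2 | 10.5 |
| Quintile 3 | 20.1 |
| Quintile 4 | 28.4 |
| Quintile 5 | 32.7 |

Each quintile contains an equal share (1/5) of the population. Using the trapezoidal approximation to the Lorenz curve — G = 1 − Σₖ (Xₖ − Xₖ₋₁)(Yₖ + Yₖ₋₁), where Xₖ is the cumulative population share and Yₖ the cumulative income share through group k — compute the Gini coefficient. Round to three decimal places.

Cumulative income shares Yₖ: 0.0830, 0.1880, 0.3890, 0.6730, 1.0000
Σ (Xₖ−Xₖ₋₁)(Yₖ+Yₖ₋₁) = (1/5)(0.0830+0.0000) + (1/5)(0.1880+0.0830) + (1/5)(0.3890+0.1880) + (1/5)(0.6730+0.3890) + (1/5)(1.0000+0.6730)
  = 0.0166 + 0.0542 + 0.1154 + 0.2124 + 0.3346 = 0.7332
G = 1 − 0.7332 = 0.2668

0.267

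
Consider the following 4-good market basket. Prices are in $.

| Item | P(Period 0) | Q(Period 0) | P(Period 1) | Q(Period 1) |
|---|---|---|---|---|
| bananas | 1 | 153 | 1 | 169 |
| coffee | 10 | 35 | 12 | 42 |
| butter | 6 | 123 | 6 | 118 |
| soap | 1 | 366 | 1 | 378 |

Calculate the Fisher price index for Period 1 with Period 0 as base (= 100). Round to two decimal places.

Laspeyres component (base-period weights):
ΣP(Period 1)Q(Period 0) = 1×153 + 12×35 + 6×123 + 1×366 = 153 + 420 + 738 + 366 = 1677
ΣP(Period 0)Q(Period 0) = 1×153 + 10×35 + 6×123 + 1×366 = 153 + 350 + 738 + 366 = 1607
L = 1677 / 1607 × 100 = 104.3559
Paasche component (current-period weights):
ΣP(Period 1)Q(Period 1) = 1×169 + 12×42 + 6×118 + 1×378 = 169 + 504 + 708 + 378 = 1759
ΣP(Period 0)Q(Period 1) = 1×169 + 10×42 + 6×118 + 1×378 = 169 + 420 + 708 + 378 = 1675
P = 1759 / 1675 × 100 = 105.0149
Fisher = √(L × P) = √(104.3559 × 105.0149) = 104.6849

104.68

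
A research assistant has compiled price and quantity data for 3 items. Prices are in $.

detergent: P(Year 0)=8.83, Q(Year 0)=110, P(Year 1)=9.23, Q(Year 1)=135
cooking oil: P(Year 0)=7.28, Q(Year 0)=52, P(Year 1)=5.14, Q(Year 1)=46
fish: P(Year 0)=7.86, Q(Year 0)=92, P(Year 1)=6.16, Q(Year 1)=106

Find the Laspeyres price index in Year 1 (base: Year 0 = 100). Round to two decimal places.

Laspeyres price index uses base-period quantities as weights.
ΣP(Year 1)·Q(Year 0) = 9.23×110 + 5.14×52 + 6.16×92 = 1015.3 + 267.28 + 566.72 = 1849.3
ΣP(Year 0)·Q(Year 0) = 8.83×110 + 7.28×52 + 7.86×92 = 971.3 + 378.56 + 723.12 = 2072.98
Index = 1849.3 / 2072.98 × 100 = 89.2097

89.21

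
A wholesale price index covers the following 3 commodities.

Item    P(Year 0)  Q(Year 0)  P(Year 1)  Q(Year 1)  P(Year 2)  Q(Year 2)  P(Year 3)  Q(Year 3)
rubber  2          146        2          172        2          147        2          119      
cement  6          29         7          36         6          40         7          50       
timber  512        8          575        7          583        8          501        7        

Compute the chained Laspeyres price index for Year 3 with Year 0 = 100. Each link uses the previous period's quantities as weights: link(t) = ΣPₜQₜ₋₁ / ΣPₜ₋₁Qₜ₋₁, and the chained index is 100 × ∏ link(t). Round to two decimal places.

98.87

Link Year 0→Year 1:
ΣP(Year 1)Q(Year 0) = 2×146 + 7×29 + 575×8 = 292 + 203 + 4600 = 5095
ΣP(Year 0)Q(Year 0) = 2×146 + 6×29 + 512×8 = 292 + 174 + 4096 = 4562
link = 5095/4562 = 1.116835
Link Year 1→Year 2:
ΣP(Year 2)Q(Year 1) = 2×172 + 6×36 + 583×7 = 344 + 216 + 4081 = 4641
ΣP(Year 1)Q(Year 1) = 2×172 + 7×36 + 575×7 = 344 + 252 + 4025 = 4621
link = 4641/4621 = 1.004328
Link Year 2→Year 3:
ΣP(Year 3)Q(Year 2) = 2×147 + 7×40 + 501×8 = 294 + 280 + 4008 = 4582
ΣP(Year 2)Q(Year 2) = 2×147 + 6×40 + 583×8 = 294 + 240 + 4664 = 5198
link = 4582/5198 = 0.881493
Chained index = 100 × 1.116835 × 1.004328 × 0.881493 = 98.8743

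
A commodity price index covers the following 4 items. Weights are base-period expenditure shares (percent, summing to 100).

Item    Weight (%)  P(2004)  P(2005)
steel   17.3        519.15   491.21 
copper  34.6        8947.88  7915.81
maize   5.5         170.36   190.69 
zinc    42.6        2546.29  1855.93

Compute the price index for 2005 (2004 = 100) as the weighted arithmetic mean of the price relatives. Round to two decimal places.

84.18

steel: 17.3 × (491.21/519.15) = 17.3 × 0.946181 = 16.3689
copper: 34.6 × (7915.81/8947.88) = 34.6 × 0.884658 = 30.6092
maize: 5.5 × (190.69/170.36) = 5.5 × 1.119336 = 6.1563
zinc: 42.6 × (1855.93/2546.29) = 42.6 × 0.728876 = 31.0501
Index = Σ wᵢ·(p₁ᵢ/p₀ᵢ) = 16.3689 + 30.6092 + 6.1563 + 31.0501 = 84.1846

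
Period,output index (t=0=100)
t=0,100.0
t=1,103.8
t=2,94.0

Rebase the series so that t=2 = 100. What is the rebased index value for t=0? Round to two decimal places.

106.38

Rebased(t=0) = 100.0 / 94.0 × 100 = 106.3830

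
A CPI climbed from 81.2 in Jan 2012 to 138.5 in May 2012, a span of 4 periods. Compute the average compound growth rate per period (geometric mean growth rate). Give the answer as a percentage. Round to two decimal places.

14.28%

Growth factor = (138.5/81.2)^(1/4) = (1.705665)^(1/4) = 1.142808
Growth rate = 1.142808 − 1 = 0.142808 = 14.2808%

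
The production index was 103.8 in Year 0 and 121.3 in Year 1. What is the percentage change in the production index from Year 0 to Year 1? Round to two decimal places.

16.86%

Change = (121.3 − 103.8) / 103.8 × 100
       = 17.5 / 103.8 × 100 = 16.8593%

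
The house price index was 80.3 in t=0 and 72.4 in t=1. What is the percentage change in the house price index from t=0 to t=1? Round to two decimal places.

Change = (72.4 − 80.3) / 80.3 × 100
       = -7.9 / 80.3 × 100 = -9.8381%

-9.84%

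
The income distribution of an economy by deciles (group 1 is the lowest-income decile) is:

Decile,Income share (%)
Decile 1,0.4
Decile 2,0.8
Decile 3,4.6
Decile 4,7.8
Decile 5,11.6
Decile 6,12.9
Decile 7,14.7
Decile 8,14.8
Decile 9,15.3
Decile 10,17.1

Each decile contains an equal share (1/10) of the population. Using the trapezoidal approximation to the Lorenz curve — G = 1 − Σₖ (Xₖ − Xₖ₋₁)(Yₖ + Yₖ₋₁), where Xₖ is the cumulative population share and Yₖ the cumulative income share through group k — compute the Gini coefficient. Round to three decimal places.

0.325

Cumulative income shares Yₖ: 0.0040, 0.0120, 0.0580, 0.1360, 0.2520, 0.3810, 0.5280, 0.6760, 0.8290, 1.0000
Σ (Xₖ−Xₖ₋₁)(Yₖ+Yₖ₋₁) = (1/10)(0.0040+0.0000) + (1/10)(0.0120+0.0040) + (1/10)(0.0580+0.0120) + (1/10)(0.1360+0.0580) + (1/10)(0.2520+0.1360) + (1/10)(0.3810+0.2520) + (1/10)(0.5280+0.3810) + (1/10)(0.6760+0.5280) + (1/10)(0.8290+0.6760) + (1/10)(1.0000+0.8290)
  = 0.0004 + 0.0016 + 0.0070 + 0.0194 + 0.0388 + 0.0633 + 0.0909 + 0.1204 + 0.1505 + 0.1829 = 0.6752
G = 1 − 0.6752 = 0.3248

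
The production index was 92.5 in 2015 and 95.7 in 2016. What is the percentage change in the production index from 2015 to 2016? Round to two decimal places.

3.46%

Change = (95.7 − 92.5) / 92.5 × 100
       = 3.2 / 92.5 × 100 = 3.4595%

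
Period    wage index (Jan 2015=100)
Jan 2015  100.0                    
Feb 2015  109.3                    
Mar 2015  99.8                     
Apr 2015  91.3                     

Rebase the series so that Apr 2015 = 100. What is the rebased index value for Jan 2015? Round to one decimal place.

Rebased(Jan 2015) = 100.0 / 91.3 × 100 = 109.5290

109.5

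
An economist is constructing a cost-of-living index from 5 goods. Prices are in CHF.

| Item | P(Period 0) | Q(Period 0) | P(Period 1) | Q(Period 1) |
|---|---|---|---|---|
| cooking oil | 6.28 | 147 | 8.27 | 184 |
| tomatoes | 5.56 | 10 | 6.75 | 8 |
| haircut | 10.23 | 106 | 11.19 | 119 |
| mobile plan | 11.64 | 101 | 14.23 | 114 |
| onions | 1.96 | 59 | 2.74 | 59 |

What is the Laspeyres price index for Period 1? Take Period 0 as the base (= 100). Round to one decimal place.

Laspeyres price index uses base-period quantities as weights.
ΣP(Period 1)·Q(Period 0) = 8.27×147 + 6.75×10 + 11.19×106 + 14.23×101 + 2.74×59 = 1215.69 + 67.5 + 1186.14 + 1437.23 + 161.66 = 4068.22
ΣP(Period 0)·Q(Period 0) = 6.28×147 + 5.56×10 + 10.23×106 + 11.64×101 + 1.96×59 = 923.16 + 55.6 + 1084.38 + 1175.64 + 115.64 = 3354.42
Index = 4068.22 / 3354.42 × 100 = 121.2794

121.3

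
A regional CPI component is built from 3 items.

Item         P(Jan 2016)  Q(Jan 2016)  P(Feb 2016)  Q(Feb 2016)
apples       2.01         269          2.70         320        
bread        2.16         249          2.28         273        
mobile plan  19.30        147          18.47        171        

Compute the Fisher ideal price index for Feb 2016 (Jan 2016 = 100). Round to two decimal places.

Laspeyres component (base-period weights):
ΣP(Feb 2016)Q(Jan 2016) = 2.70×269 + 2.28×249 + 18.47×147 = 726.3 + 567.72 + 2715.09 = 4009.11
ΣP(Jan 2016)Q(Jan 2016) = 2.01×269 + 2.16×249 + 19.30×147 = 540.69 + 537.84 + 2837.1 = 3915.63
L = 4009.11 / 3915.63 × 100 = 102.3874
Paasche component (current-period weights):
ΣP(Feb 2016)Q(Feb 2016) = 2.70×320 + 2.28×273 + 18.47×171 = 864 + 622.44 + 3158.37 = 4644.81
ΣP(Jan 2016)Q(Feb 2016) = 2.01×320 + 2.16×273 + 19.30×171 = 643.2 + 589.68 + 3300.3 = 4533.18
P = 4644.81 / 4533.18 × 100 = 102.4625
Fisher = √(L × P) = √(102.3874 × 102.4625) = 102.4249

102.42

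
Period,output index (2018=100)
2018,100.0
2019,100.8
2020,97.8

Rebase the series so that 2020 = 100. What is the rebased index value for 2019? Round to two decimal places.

Rebased(2019) = 100.8 / 97.8 × 100 = 103.0675

103.07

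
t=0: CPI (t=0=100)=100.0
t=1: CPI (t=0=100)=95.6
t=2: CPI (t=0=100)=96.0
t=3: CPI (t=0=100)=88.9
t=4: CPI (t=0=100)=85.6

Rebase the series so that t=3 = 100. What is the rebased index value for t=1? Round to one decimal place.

Rebased(t=1) = 95.6 / 88.9 × 100 = 107.5366

107.5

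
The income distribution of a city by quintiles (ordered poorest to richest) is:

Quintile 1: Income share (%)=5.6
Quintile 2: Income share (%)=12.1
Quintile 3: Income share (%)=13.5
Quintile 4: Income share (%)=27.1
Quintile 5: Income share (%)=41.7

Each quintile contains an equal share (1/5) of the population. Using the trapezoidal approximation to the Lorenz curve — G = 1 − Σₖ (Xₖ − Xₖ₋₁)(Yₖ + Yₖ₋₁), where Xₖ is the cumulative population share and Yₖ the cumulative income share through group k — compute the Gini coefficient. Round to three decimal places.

Cumulative income shares Yₖ: 0.0560, 0.1770, 0.3120, 0.5830, 1.0000
Σ (Xₖ−Xₖ₋₁)(Yₖ+Yₖ₋₁) = (1/5)(0.0560+0.0000) + (1/5)(0.1770+0.0560) + (1/5)(0.3120+0.1770) + (1/5)(0.5830+0.3120) + (1/5)(1.0000+0.5830)
  = 0.0112 + 0.0466 + 0.0978 + 0.1790 + 0.3166 = 0.6512
G = 1 − 0.6512 = 0.3488

0.349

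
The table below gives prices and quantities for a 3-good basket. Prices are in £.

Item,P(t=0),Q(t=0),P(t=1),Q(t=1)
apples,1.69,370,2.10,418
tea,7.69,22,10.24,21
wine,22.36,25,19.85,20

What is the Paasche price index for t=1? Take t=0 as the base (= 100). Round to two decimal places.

113.29

Paasche price index uses current-period quantities as weights.
ΣP(t=1)·Q(t=1) = 2.10×418 + 10.24×21 + 19.85×20 = 877.8 + 215.04 + 397 = 1489.84
ΣP(t=0)·Q(t=1) = 1.69×418 + 7.69×21 + 22.36×20 = 706.42 + 161.49 + 447.2 = 1315.11
Index = 1489.84 / 1315.11 × 100 = 113.2863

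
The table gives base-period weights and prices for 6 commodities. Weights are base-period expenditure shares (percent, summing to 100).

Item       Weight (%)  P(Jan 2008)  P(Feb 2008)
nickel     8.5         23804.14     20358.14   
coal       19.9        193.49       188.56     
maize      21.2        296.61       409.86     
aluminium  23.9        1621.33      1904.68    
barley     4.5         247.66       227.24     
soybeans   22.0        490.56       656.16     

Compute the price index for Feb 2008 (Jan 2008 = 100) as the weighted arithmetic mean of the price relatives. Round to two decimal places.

nickel: 8.5 × (20358.14/23804.14) = 8.5 × 0.855235 = 7.2695
coal: 19.9 × (188.56/193.49) = 19.9 × 0.974521 = 19.3930
maize: 21.2 × (409.86/296.61) = 21.2 × 1.381815 = 29.2945
aluminium: 23.9 × (1904.68/1621.33) = 23.9 × 1.174764 = 28.0769
barley: 4.5 × (227.24/247.66) = 4.5 × 0.917548 = 4.1290
soybeans: 22.0 × (656.16/490.56) = 22.0 × 1.337573 = 29.4266
Index = Σ wᵢ·(p₁ᵢ/p₀ᵢ) = 7.2695 + 19.3930 + 29.2945 + 28.0769 + 4.1290 + 29.4266 = 117.5894

117.59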